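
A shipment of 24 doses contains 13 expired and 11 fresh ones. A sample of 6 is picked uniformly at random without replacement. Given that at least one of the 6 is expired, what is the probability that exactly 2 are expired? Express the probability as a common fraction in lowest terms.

90/469

Work in counts. Selections with at least one expired: C(24,6) − C(11,6) = 134596 − 462 = 134134.
Of those, selections where exactly 2 are expired: C(13,2)·C(11,4) = 78·330 = 25740.
Conditional probability = 25740/134134 = 90/469.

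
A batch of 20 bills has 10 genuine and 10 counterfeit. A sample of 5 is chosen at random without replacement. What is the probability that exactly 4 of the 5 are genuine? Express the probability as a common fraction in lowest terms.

175/1292

Total number of selections: C(20,5) = 15504.
Selections with exactly 4 genuine: choose 4 of the 10 genuine and 1 of the 10 counterfeit, C(10,4)·C(10,1) = 210·10 = 2100.
Probability = 2100/15504 = 175/1292.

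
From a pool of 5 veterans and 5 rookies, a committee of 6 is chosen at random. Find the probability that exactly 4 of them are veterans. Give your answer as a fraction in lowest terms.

5/21

The sample space is all 6-subsets of the 10: C(10,6) = 210.
Selections with exactly 4 veterans: choose 4 of the 5 veterans and 2 of the 5 rookies, C(5,4)·C(5,2) = 5·10 = 50.
Probability = 50/210 = 5/21.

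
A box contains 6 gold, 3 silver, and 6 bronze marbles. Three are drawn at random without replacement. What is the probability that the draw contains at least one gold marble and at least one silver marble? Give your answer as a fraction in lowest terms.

171/455

There are C(15,3) = 455 possible draws.
By inclusion-exclusion on the complements, draws missing all gold or all silver: C(9,3) + C(12,3) − C(6,3) = 84 + 220 − 20 = 284.
So draws with at least one of each: 455 − 284 = 171, probability 171/455.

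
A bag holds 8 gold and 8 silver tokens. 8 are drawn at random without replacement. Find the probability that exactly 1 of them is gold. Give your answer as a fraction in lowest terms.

32/6435

Total number of selections: C(16,8) = 12870.
Selections with exactly 1 gold: choose 1 of the 8 gold and 7 of the 8 silver, C(8,1)·C(8,7) = 8·8 = 64.
Probability = 64/12870 = 32/6435.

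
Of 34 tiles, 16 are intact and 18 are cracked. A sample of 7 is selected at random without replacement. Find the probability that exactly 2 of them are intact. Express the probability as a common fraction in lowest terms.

1890/9889

Total number of selections: C(34,7) = 5379616.
Selections with exactly 2 intact: choose 2 of the 16 intact and 5 of the 18 cracked, C(16,2)·C(18,5) = 120·8568 = 1028160.
Probability = 1028160/5379616 = 1890/9889.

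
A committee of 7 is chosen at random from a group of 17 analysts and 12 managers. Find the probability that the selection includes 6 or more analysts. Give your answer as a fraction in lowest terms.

646/6003

There are C(29,7) = 1560780 ways to choose the 7.
Favorable selections (6 or more analysts): C(17,6)·C(12,1) + C(17,7)·C(12,0) = 148512 + 19448 = 167960.
Probability = 167960/1560780 = 646/6003.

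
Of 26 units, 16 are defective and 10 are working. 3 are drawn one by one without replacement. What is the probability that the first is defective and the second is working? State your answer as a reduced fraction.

16/65

Multiply the conditional probabilities at each draw: 16/26 · 10/25 = 160/650 = 16/65.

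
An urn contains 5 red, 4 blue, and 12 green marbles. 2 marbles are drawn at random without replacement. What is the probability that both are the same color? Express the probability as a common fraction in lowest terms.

There are C(21,2) = 210 ways to draw 2 marbles.
All same color: C(5,2) + C(4,2) + C(12,2) = 10 + 6 + 66 = 82.
Probability = 82/210 = 41/105.

41/105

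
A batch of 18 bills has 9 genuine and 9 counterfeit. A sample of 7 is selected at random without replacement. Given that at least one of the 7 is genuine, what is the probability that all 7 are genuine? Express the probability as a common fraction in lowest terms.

Work in counts. Selections with at least one genuine: C(18,7) − C(9,7) = 31824 − 36 = 31788.
Of those, selections where all 7 are genuine: C(9,7) = 36.
Conditional probability = 36/31788 = 1/883.

1/883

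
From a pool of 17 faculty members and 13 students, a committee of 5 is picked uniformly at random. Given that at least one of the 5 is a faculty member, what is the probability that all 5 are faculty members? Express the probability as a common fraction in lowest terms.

Work in counts. Selections with at least one faculty member: C(30,5) − C(13,5) = 142506 − 1287 = 141219.
Of those, selections where all 5 are faculty members: C(17,5) = 6188.
Conditional probability = 6188/141219 = 28/639.

28/639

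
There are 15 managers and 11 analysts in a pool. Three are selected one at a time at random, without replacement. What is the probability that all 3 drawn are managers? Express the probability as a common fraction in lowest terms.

7/40

Multiply the conditional probabilities at each draw: 15/26 · 14/25 · 13/24 = 2730/15600 = 7/40.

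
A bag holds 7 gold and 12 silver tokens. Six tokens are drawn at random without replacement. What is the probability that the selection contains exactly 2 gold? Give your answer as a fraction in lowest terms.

Total number of selections: C(19,6) = 27132.
Selections with exactly 2 gold: choose 2 of the 7 gold and 4 of the 12 silver, C(7,2)·C(12,4) = 21·495 = 10395.
Probability = 10395/27132 = 495/1292.

495/1292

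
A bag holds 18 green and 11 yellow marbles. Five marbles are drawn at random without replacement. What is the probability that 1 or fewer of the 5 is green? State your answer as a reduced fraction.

There are C(29,5) = 118755 ways to choose the 5.
Favorable selections (1 or fewer green): C(18,0)·C(11,5) + C(18,1)·C(11,4) = 462 + 5940 = 6402.
Probability = 6402/118755 = 2134/39585.

2134/39585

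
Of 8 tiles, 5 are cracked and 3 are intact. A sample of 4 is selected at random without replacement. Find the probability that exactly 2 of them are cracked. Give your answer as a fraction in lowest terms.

3/7

The sample space is all 4-subsets of the 8: C(8,4) = 70.
Selections with exactly 2 cracked: choose 2 of the 5 cracked and 2 of the 3 intact, C(5,2)·C(3,2) = 10·3 = 30.
Probability = 30/70 = 3/7.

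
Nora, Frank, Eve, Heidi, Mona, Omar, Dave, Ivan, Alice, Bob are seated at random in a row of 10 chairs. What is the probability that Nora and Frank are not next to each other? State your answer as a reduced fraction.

4/5

There are 10! = 3628800 arrangements.
Arrangements with Nora and Frank adjacent: 2·9! = 725760.
So not adjacent: 3628800 − 725760 = 2903040, probability 2903040/3628800 = 4/5.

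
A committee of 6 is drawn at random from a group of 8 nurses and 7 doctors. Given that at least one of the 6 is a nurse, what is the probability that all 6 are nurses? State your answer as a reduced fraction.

2/357

Work in counts. Selections with at least one nurse: C(15,6) − C(7,6) = 5005 − 7 = 4998.
Of those, selections where all 6 are nurses: C(8,6) = 28.
Conditional probability = 28/4998 = 2/357.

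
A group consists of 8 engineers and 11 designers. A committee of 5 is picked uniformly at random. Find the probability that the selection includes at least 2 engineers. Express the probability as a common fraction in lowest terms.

Total selections: C(19,5) = 11628.
Count the complement (fewer than 2 engineers): C(8,0)·C(11,5) + C(8,1)·C(11,4) = 462 + 2640 = 3102.
Probability = 1 − 3102/11628 = 8526/11628 = 1421/1938.

1421/1938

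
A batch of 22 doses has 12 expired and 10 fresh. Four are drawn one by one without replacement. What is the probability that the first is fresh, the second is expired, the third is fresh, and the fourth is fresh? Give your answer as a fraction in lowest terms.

72/1463

Multiply the conditional probabilities at each draw: 10/22 · 12/21 · 9/20 · 8/19 = 8640/175560 = 72/1463.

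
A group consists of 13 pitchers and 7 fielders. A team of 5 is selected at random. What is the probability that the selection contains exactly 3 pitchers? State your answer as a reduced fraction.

The sample space is all 5-subsets of the 20: C(20,5) = 15504.
Selections with exactly 3 pitchers: choose 3 of the 13 pitchers and 2 of the 7 fielders, C(13,3)·C(7,2) = 286·21 = 6006.
Probability = 6006/15504 = 1001/2584.

1001/2584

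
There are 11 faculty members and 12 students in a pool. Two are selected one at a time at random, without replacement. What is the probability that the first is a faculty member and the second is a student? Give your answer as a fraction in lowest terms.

Multiply the conditional probabilities at each draw: 11/23 · 12/22 = 132/506 = 6/23.

6/23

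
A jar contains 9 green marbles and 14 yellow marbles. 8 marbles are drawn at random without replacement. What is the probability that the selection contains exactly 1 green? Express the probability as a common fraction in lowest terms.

There are C(23,8) = 490314 ways to choose 8 from 23.
Selections with exactly 1 green: choose 1 of the 9 green and 7 of the 14 yellow, C(9,1)·C(14,7) = 9·3432 = 30888.
Probability = 30888/490314 = 468/7429.

468/7429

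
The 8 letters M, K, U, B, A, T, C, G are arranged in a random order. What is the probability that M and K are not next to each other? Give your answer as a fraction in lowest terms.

3/4

There are 8! = 40320 arrangements.
Arrangements with M and K adjacent: 2·7! = 10080.
So not adjacent: 40320 − 10080 = 30240, probability 30240/40320 = 3/4.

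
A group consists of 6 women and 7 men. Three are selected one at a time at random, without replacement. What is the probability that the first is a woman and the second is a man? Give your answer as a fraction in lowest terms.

Multiply the conditional probabilities at each draw: 6/13 · 7/12 = 42/156 = 7/26.

7/26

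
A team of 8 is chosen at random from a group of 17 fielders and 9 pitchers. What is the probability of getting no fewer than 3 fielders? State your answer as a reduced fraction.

Total selections: C(26,8) = 1562275.
Count the complement (fewer than 3 fielders): C(17,0)·C(9,8) + C(17,1)·C(9,7) + C(17,2)·C(9,6) = 9 + 612 + 11424 = 12045.
Probability = 1 − 12045/1562275 = 1550230/1562275 = 28186/28405.

28186/28405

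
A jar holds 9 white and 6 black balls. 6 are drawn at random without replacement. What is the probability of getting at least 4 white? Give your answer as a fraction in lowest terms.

There are C(15,6) = 5005 ways to choose the 6.
Favorable selections (at least 4 white): C(9,4)·C(6,2) + C(9,5)·C(6,1) + C(9,6)·C(6,0) = 1890 + 756 + 84 = 2730.
Probability = 2730/5005 = 6/11.

6/11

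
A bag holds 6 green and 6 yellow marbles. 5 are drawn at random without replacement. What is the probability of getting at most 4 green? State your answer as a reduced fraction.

Total selections: C(12,5) = 792.
The complement is exactly 5 green: C(6,5)·C(6,0) = 6.
Probability = 1 − 6/792 = 786/792 = 131/132.

131/132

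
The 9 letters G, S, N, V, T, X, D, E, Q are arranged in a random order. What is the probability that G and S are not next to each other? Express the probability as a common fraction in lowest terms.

7/9

There are 9! = 362880 arrangements.
Arrangements with G and S adjacent: 2·8! = 80640.
So not adjacent: 362880 − 80640 = 282240, probability 282240/362880 = 7/9.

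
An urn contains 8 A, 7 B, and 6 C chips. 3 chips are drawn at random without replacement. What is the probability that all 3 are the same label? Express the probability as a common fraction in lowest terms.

111/1330

There are C(21,3) = 1330 ways to draw 3 chips.
All same label: C(8,3) + C(7,3) + C(6,3) = 56 + 35 + 20 = 111.
Probability = 111/1330.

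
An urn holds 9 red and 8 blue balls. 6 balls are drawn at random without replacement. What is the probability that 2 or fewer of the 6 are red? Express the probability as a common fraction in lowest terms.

109/442

There are C(17,6) = 12376 ways to choose the 6.
Favorable selections (2 or fewer red): C(9,0)·C(8,6) + C(9,1)·C(8,5) + C(9,2)·C(8,4) = 28 + 504 + 2520 = 3052.
Probability = 3052/12376 = 109/442.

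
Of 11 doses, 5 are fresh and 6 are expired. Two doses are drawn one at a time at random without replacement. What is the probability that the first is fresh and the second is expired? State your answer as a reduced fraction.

3/11

Multiply the conditional probabilities at each draw: 5/11 · 6/10 = 30/110 = 3/11.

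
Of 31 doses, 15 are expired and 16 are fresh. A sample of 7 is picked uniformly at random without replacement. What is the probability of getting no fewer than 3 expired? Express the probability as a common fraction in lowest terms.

Total selections: C(31,7) = 2629575.
Count the complement (fewer than 3 expired): C(15,0)·C(16,7) + C(15,1)·C(16,6) + C(15,2)·C(16,5) = 11440 + 120120 + 458640 = 590200.
Probability = 1 − 590200/2629575 = 2039375/2629575 = 6275/8091.

6275/8091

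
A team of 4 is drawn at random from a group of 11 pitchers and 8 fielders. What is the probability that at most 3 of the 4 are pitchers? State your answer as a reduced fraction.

591/646

Total selections: C(19,4) = 3876.
The complement is exactly 4 pitchers: C(11,4)·C(8,0) = 330.
Probability = 1 − 330/3876 = 3546/3876 = 591/646.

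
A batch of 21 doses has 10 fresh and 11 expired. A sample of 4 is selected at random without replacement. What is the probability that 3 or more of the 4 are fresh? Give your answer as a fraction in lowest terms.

34/133

There are C(21,4) = 5985 ways to choose the 4.
Favorable selections (3 or more fresh): C(10,3)·C(11,1) + C(10,4)·C(11,0) = 1320 + 210 = 1530.
Probability = 1530/5985 = 34/133.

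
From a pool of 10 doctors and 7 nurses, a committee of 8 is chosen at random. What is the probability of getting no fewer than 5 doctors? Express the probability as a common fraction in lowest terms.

2823/4862

Total selections: C(17,8) = 24310.
Favorable selections (no fewer than 5 doctors): C(10,5)·C(7,3) + C(10,6)·C(7,2) + C(10,7)·C(7,1) + C(10,8)·C(7,0) = 8820 + 4410 + 840 + 45 = 14115.
Probability = 14115/24310 = 2823/4862.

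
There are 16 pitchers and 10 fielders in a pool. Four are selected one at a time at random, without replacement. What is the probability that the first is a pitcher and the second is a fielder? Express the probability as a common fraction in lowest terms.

16/65

Multiply the conditional probabilities at each draw: 16/26 · 10/25 = 160/650 = 16/65.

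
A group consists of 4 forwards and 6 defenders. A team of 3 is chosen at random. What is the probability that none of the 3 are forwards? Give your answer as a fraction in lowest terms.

1/6

There are C(10,3) = 120 possible selections.
Selections with no forwards (all defenders): C(6,3) = 20.
Probability = 20/120 = 1/6.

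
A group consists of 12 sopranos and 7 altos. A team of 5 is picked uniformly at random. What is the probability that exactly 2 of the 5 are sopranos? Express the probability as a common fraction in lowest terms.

385/1938

The sample space is all 5-subsets of the 19: C(19,5) = 11628.
Selections with exactly 2 sopranos: choose 2 of the 12 sopranos and 3 of the 7 altos, C(12,2)·C(7,3) = 66·35 = 2310.
Probability = 2310/11628 = 385/1938.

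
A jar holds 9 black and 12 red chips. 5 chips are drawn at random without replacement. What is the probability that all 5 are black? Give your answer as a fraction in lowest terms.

There are C(21,5) = 20349 possible selections.
Selections with all black: C(9,5) = 126.
Probability = 126/20349 = 2/323.

2/323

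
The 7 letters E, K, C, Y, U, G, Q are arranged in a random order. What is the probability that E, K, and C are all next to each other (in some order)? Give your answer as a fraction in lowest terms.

There are 7! = 5040 arrangements.
Treat the three as one block: 5! placements × 3! orders within the block = 120·6 = 720.
Probability = 720/5040 = 1/7.

1/7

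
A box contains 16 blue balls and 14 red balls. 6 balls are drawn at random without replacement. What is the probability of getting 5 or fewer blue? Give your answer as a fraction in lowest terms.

6437/6525

There are C(30,6) = 593775 ways to choose the 6.
The complement is exactly 6 blue: C(16,6)·C(14,0) = 8008.
Probability = 1 − 8008/593775 = 585767/593775 = 6437/6525.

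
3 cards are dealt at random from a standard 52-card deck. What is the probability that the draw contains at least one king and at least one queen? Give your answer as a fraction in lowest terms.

188/5525

There are C(52,3) = 22100 possible draws.
By inclusion-exclusion on the complements, draws missing all kings or all queens: C(48,3) + C(48,3) − C(44,3) = 17296 + 17296 − 13244 = 21348.
So draws with at least one of each: 22100 − 21348 = 752, probability 752/22100 = 188/5525.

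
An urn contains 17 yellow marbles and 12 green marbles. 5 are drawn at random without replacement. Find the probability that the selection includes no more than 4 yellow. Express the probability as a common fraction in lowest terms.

1237/1305

Total selections: C(29,5) = 118755.
The complement is exactly 5 yellow: C(17,5)·C(12,0) = 6188.
Probability = 1 − 6188/118755 = 112567/118755 = 1237/1305.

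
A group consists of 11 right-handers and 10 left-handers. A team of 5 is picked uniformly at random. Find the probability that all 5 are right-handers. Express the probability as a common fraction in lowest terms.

22/969

There are C(21,5) = 20349 possible selections.
Selections with all right-handers: C(11,5) = 462.
Probability = 462/20349 = 22/969.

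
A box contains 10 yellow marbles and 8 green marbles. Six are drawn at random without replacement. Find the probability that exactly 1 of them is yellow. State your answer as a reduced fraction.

20/663

There are C(18,6) = 18564 ways to choose 6 from 18.
Selections with exactly 1 yellow: choose 1 of the 10 yellow and 5 of the 8 green, C(10,1)·C(8,5) = 10·56 = 560.
Probability = 560/18564 = 20/663.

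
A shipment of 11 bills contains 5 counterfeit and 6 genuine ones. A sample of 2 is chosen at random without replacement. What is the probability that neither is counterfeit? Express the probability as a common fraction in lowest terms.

There are C(11,2) = 55 possible selections.
Selections with no counterfeit (all genuine): C(6,2) = 15.
Probability = 15/55 = 3/11.

3/11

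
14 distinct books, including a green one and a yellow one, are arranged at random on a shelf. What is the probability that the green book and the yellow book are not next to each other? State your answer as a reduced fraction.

There are 14! = 87178291200 arrangements.
Arrangements with the green book and the yellow book adjacent: 2·13! = 12454041600.
So not adjacent: 87178291200 − 12454041600 = 74724249600, probability 74724249600/87178291200 = 6/7.

6/7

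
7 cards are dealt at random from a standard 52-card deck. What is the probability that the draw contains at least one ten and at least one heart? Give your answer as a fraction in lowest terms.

There are C(52,7) = 133784560 possible draws.
By inclusion-exclusion on the complements, draws missing all tens or all hearts: C(48,7) + C(39,7) − C(36,7) = 73629072 + 15380937 − 8347680 = 80662329.
So draws with at least one of each: 133784560 − 80662329 = 53122231, probability 53122231/133784560.

53122231/133784560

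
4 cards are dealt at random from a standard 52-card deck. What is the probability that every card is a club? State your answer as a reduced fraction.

11/4165

There are C(52,4) = 270725 possible 4-card hands.
Hands that are all clubs: C(13,4) = 715.
Probability = 715/270725 = 11/4165.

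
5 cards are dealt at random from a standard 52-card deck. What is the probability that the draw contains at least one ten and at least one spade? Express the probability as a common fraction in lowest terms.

There are C(52,5) = 2598960 possible draws.
By inclusion-exclusion on the complements, draws missing all tens or all spades: C(48,5) + C(39,5) − C(36,5) = 1712304 + 575757 − 376992 = 1911069.
So draws with at least one of each: 2598960 − 1911069 = 687891, probability 687891/2598960 = 229297/866320.

229297/866320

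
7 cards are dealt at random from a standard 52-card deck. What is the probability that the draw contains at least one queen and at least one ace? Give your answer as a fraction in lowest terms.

3105873/16723070

There are C(52,7) = 133784560 possible draws.
By inclusion-exclusion on the complements, draws missing all queens or all aces: C(48,7) + C(48,7) − C(44,7) = 73629072 + 73629072 − 38320568 = 108937576.
So draws with at least one of each: 133784560 − 108937576 = 24846984, probability 24846984/133784560 = 3105873/16723070.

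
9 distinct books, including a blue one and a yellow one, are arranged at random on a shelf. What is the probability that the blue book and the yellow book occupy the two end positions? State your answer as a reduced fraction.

1/36

There are 9! = 362880 arrangements.
Place the blue book and the yellow book at the ends in 2 ways, arrange the remaining 7 in 7! = 5040 ways: 2·5040 = 10080.
Probability = 10080/362880 = 1/36.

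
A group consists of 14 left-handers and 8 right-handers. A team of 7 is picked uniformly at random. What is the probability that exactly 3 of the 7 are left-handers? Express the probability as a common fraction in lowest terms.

There are C(22,7) = 170544 ways to choose 7 from 22.
Selections with exactly 3 left-handers: choose 3 of the 14 left-handers and 4 of the 8 right-handers, C(14,3)·C(8,4) = 364·70 = 25480.
Probability = 25480/170544 = 3185/21318.

3185/21318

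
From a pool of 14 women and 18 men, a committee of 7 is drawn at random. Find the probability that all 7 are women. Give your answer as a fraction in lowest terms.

There are C(32,7) = 3365856 possible selections.
Selections with all women: C(14,7) = 3432.
Probability = 3432/3365856 = 11/10788.

11/10788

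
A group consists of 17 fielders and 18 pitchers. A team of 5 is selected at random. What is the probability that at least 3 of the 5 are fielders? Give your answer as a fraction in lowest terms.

There are C(35,5) = 324632 ways to choose the 5.
Favorable selections (at least 3 fielders): C(17,3)·C(18,2) + C(17,4)·C(18,1) + C(17,5)·C(18,0) = 104040 + 42840 + 6188 = 153068.
Probability = 153068/324632 = 2251/4774.

2251/4774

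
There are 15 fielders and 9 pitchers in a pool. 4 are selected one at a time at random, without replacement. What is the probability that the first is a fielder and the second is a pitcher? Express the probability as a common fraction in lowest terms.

Multiply the conditional probabilities at each draw: 15/24 · 9/23 = 135/552 = 45/184.

45/184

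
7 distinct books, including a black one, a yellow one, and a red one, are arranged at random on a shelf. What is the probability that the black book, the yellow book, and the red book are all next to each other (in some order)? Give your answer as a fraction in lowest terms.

There are 7! = 5040 arrangements.
Treat the three as one block: 5! placements × 3! orders within the block = 120·6 = 720.
Probability = 720/5040 = 1/7.

1/7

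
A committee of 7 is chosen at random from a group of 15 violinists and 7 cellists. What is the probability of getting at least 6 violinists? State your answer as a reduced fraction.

Total selections: C(22,7) = 170544.
Favorable selections (at least 6 violinists): C(15,6)·C(7,1) + C(15,7)·C(7,0) = 35035 + 6435 = 41470.
Probability = 41470/170544 = 1885/7752.

1885/7752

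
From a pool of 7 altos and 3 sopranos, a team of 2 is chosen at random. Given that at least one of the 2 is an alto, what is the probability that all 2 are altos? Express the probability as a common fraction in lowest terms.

1/2

Work in counts. Selections with at least one alto: C(10,2) − C(3,2) = 45 − 3 = 42.
Of those, selections where all 2 are altos: C(7,2) = 21.
Conditional probability = 21/42 = 1/2.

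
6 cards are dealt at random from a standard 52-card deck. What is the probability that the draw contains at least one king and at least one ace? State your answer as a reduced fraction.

There are C(52,6) = 20358520 possible draws.
By inclusion-exclusion on the complements, draws missing all kings or all aces: C(48,6) + C(48,6) − C(44,6) = 12271512 + 12271512 − 7059052 = 17483972.
So draws with at least one of each: 20358520 − 17483972 = 2874548, probability 2874548/20358520 = 718637/5089630.

718637/5089630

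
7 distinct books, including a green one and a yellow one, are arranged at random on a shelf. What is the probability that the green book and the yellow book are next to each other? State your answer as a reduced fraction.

2/7

There are 7! = 5040 arrangements.
Treat the green book and the yellow book as a block: 6! arrangements of the blocks × 2 orders within the block = 2·720 = 1440.
Probability = 1440/5040 = 2/7.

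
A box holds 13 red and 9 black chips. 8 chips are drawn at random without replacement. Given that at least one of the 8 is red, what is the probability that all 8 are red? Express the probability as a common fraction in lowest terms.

11/2733

Work in counts. Selections with at least one red: C(22,8) − C(9,8) = 319770 − 9 = 319761.
Of those, selections where all 8 are red: C(13,8) = 1287.
Conditional probability = 1287/319761 = 11/2733.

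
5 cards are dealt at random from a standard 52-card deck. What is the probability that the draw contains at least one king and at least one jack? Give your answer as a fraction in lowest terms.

There are C(52,5) = 2598960 possible draws.
By inclusion-exclusion on the complements, draws missing all kings or all jacks: C(48,5) + C(48,5) − C(44,5) = 1712304 + 1712304 − 1086008 = 2338600.
So draws with at least one of each: 2598960 − 2338600 = 260360, probability 260360/2598960 = 6509/64974.

6509/64974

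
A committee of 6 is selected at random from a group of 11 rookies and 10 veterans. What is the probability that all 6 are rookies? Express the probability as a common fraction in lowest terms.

11/1292

There are C(21,6) = 54264 possible selections.
Selections with all rookies: C(11,6) = 462.
Probability = 462/54264 = 11/1292.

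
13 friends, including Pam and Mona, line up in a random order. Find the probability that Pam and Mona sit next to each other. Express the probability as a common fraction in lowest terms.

2/13

There are 13! = 6227020800 arrangements.
Treat Pam and Mona as a block: 12! arrangements of the blocks × 2 orders within the block = 2·479001600 = 958003200.
Probability = 958003200/6227020800 = 2/13.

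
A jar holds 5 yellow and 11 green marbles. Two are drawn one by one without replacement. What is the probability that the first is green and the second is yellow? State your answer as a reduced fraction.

11/48

Multiply the conditional probabilities at each draw: 11/16 · 5/15 = 55/240 = 11/48.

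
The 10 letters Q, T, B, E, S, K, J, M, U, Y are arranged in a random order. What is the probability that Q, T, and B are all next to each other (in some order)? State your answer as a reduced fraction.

1/15

There are 10! = 3628800 arrangements.
Treat the three as one block: 8! placements × 3! orders within the block = 40320·6 = 241920.
Probability = 241920/3628800 = 1/15.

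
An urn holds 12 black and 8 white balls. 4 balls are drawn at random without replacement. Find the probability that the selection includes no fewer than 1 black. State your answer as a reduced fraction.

There are C(20,4) = 4845 ways to choose the 4.
The complement is all 4 are white: C(8,4) = 70.
Probability = 1 − 70/4845 = 4775/4845 = 955/969.

955/969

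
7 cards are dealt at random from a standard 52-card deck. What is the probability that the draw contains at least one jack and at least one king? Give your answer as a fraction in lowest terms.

3105873/16723070

There are C(52,7) = 133784560 possible draws.
By inclusion-exclusion on the complements, draws missing all jacks or all kings: C(48,7) + C(48,7) − C(44,7) = 73629072 + 73629072 − 38320568 = 108937576.
So draws with at least one of each: 133784560 − 108937576 = 24846984, probability 24846984/133784560 = 3105873/16723070.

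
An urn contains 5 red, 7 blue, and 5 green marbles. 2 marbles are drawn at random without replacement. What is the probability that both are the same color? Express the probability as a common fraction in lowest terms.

There are C(17,2) = 136 ways to draw 2 marbles.
All same color: C(5,2) + C(7,2) + C(5,2) = 10 + 21 + 10 = 41.
Probability = 41/136.

41/136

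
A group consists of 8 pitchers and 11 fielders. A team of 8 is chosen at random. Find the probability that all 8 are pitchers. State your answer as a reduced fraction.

1/75582

There are C(19,8) = 75582 possible selections.
Selections with all pitchers: C(8,8) = 1.
Probability = 1/75582.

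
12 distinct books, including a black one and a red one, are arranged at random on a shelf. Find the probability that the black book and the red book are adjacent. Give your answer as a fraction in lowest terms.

There are 12! = 479001600 arrangements.
Treat the black book and the red book as a block: 11! arrangements of the blocks × 2 orders within the block = 2·39916800 = 79833600.
Probability = 79833600/479001600 = 1/6.

1/6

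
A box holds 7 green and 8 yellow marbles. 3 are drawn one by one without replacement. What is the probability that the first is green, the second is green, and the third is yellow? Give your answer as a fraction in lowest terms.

8/65

Multiply the conditional probabilities at each draw: 7/15 · 6/14 · 8/13 = 336/2730 = 8/65.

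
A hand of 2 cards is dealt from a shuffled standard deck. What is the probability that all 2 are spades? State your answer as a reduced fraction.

1/17

There are C(52,2) = 1326 possible 2-card hands.
Hands that are all spades: C(13,2) = 78.
Probability = 78/1326 = 1/17.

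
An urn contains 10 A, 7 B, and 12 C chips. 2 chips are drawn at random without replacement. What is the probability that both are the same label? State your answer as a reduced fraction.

66/203

There are C(29,2) = 406 ways to draw 2 chips.
All same label: C(10,2) + C(7,2) + C(12,2) = 45 + 21 + 66 = 132.
Probability = 132/406 = 66/203.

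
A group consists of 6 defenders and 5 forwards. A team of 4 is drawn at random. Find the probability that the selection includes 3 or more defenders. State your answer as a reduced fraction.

23/66

Total selections: C(11,4) = 330.
Favorable selections (3 or more defenders): C(6,3)·C(5,1) + C(6,4)·C(5,0) = 100 + 15 = 115.
Probability = 115/330 = 23/66.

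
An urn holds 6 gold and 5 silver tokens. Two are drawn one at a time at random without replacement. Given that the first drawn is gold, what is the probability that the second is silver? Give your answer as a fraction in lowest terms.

1/2

After removing one gold, 10 remain: 5 gold and 5 silver.
So the probability the next is silver is 5/10 = 1/2.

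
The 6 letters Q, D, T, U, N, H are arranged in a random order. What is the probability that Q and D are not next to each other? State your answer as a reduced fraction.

2/3

There are 6! = 720 arrangements.
Arrangements with Q and D adjacent: 2·5! = 240.
So not adjacent: 720 − 240 = 480, probability 480/720 = 2/3.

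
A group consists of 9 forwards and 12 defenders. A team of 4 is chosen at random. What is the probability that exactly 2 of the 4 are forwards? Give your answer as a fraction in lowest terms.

264/665

The sample space is all 4-subsets of the 21: C(21,4) = 5985.
Selections with exactly 2 forwards: choose 2 of the 9 forwards and 2 of the 12 defenders, C(9,2)·C(12,2) = 36·66 = 2376.
Probability = 2376/5985 = 264/665.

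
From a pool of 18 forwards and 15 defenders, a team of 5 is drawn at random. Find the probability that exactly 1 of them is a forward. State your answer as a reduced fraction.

There are C(33,5) = 237336 ways to choose 5 from 33.
Selections with exactly 1 forward: choose 1 of the 18 forwards and 4 of the 15 defenders, C(18,1)·C(15,4) = 18·1365 = 24570.
Probability = 24570/237336 = 4095/39556.

4095/39556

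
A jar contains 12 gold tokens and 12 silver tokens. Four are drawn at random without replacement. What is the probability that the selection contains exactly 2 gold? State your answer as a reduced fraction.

66/161

There are C(24,4) = 10626 ways to choose 4 from 24.
Selections with exactly 2 gold: choose 2 of the 12 gold and 2 of the 12 silver, C(12,2)·C(12,2) = 66·66 = 4356.
Probability = 4356/10626 = 66/161.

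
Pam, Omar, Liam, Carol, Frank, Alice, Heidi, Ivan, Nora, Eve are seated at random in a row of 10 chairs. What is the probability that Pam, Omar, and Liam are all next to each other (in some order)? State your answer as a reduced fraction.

There are 10! = 3628800 arrangements.
Treat the three as one block: 8! placements × 3! orders within the block = 40320·6 = 241920.
Probability = 241920/3628800 = 1/15.

1/15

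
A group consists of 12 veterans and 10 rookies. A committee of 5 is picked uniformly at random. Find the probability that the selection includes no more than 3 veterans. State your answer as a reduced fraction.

104/133

There are C(22,5) = 26334 ways to choose the 5.
Favorable selections (no more than 3 veterans): C(12,0)·C(10,5) + C(12,1)·C(10,4) + C(12,2)·C(10,3) + C(12,3)·C(10,2) = 252 + 2520 + 7920 + 9900 = 20592.
Probability = 20592/26334 = 104/133.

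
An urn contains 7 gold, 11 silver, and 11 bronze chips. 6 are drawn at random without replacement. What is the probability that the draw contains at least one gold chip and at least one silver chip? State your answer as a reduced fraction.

3641/4524

There are C(29,6) = 475020 possible draws.
By inclusion-exclusion on the complements, draws missing all gold or all silver: C(22,6) + C(18,6) − C(11,6) = 74613 + 18564 − 462 = 92715.
So draws with at least one of each: 475020 − 92715 = 382305, probability 382305/475020 = 3641/4524.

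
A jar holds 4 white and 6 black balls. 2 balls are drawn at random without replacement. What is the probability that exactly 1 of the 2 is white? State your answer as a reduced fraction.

8/15

The sample space is all 2-subsets of the 10: C(10,2) = 45.
Selections with exactly 1 white: choose 1 of the 4 white and 1 of the 6 black, C(4,1)·C(6,1) = 4·6 = 24.
Probability = 24/45 = 8/15.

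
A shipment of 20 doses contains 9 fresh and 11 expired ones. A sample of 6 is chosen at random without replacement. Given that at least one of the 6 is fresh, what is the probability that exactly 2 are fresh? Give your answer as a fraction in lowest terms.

Work in counts. Selections with at least one fresh: C(20,6) − C(11,6) = 38760 − 462 = 38298.
Of those, selections where exactly 2 are fresh: C(9,2)·C(11,4) = 36·330 = 11880.
Conditional probability = 11880/38298 = 1980/6383.

1980/6383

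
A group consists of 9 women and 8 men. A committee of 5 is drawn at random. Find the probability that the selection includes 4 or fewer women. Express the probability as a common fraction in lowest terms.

Total selections: C(17,5) = 6188.
The complement is exactly 5 women: C(9,5)·C(8,0) = 126.
Probability = 1 − 126/6188 = 6062/6188 = 433/442.

433/442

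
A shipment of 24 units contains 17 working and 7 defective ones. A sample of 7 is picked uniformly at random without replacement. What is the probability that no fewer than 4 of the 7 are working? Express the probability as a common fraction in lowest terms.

39916/43263

There are C(24,7) = 346104 ways to choose the 7.
Favorable selections (no fewer than 4 working): C(17,4)·C(7,3) + C(17,5)·C(7,2) + C(17,6)·C(7,1) + C(17,7)·C(7,0) = 83300 + 129948 + 86632 + 19448 = 319328.
Probability = 319328/346104 = 39916/43263.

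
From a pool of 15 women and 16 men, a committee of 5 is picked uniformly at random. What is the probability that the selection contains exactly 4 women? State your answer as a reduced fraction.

1040/8091

The sample space is all 5-subsets of the 31: C(31,5) = 169911.
Selections with exactly 4 women: choose 4 of the 15 women and 1 of the 16 men, C(15,4)·C(16,1) = 1365·16 = 21840.
Probability = 21840/169911 = 1040/8091.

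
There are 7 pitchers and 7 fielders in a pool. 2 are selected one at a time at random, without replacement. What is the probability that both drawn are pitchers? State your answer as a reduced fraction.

3/13

Multiply the conditional probabilities at each draw: 7/14 · 6/13 = 42/182 = 3/13.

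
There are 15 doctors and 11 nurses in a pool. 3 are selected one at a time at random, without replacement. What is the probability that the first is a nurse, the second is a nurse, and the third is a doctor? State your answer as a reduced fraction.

Multiply the conditional probabilities at each draw: 11/26 · 10/25 · 15/24 = 1650/15600 = 11/104.

11/104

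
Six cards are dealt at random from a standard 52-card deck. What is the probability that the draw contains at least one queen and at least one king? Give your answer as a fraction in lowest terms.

There are C(52,6) = 20358520 possible draws.
By inclusion-exclusion on the complements, draws missing all queens or all kings: C(48,6) + C(48,6) − C(44,6) = 12271512 + 12271512 − 7059052 = 17483972.
So draws with at least one of each: 20358520 − 17483972 = 2874548, probability 2874548/20358520 = 718637/5089630.

718637/5089630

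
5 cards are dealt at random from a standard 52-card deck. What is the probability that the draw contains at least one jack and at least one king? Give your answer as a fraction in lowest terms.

There are C(52,5) = 2598960 possible draws.
By inclusion-exclusion on the complements, draws missing all jacks or all kings: C(48,5) + C(48,5) − C(44,5) = 1712304 + 1712304 − 1086008 = 2338600.
So draws with at least one of each: 2598960 − 2338600 = 260360, probability 260360/2598960 = 6509/64974.

6509/64974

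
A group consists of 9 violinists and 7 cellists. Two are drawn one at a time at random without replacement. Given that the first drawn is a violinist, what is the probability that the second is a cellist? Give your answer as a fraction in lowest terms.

7/15

After removing one violinist, 15 remain: 8 violinists and 7 cellists.
So the probability the next is a cellist is 7/15.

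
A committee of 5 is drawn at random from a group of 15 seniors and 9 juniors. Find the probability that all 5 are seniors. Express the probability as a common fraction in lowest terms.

13/184

There are C(24,5) = 42504 possible selections.
Selections with all seniors: C(15,5) = 3003.
Probability = 3003/42504 = 13/184.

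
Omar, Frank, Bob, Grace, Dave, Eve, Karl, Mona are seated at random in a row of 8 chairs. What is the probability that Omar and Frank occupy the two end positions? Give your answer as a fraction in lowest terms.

1/28

There are 8! = 40320 arrangements.
Place Omar and Frank at the ends in 2 ways, arrange the remaining 6 in 6! = 720 ways: 2·720 = 1440.
Probability = 1440/40320 = 1/28.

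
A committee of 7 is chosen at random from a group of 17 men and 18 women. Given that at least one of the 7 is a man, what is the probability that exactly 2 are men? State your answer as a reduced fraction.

Work in counts. Selections with at least one man: C(35,7) − C(18,7) = 6724520 − 31824 = 6692696.
Of those, selections where exactly 2 are men: C(17,2)·C(18,5) = 136·8568 = 1165248.
Conditional probability = 1165248/6692696 = 8568/49211.

8568/49211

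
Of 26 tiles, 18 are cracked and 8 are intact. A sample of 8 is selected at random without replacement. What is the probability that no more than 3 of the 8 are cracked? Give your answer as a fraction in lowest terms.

2005/62491

There are C(26,8) = 1562275 ways to choose the 8.
Favorable selections (no more than 3 cracked): C(18,0)·C(8,8) + C(18,1)·C(8,7) + C(18,2)·C(8,6) + C(18,3)·C(8,5) = 1 + 144 + 4284 + 45696 = 50125.
Probability = 50125/1562275 = 2005/62491.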